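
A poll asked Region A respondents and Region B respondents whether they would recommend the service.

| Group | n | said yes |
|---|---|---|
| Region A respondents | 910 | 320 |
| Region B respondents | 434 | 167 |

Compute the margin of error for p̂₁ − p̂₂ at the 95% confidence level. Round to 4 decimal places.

0.0553

Sample proportions: 320/910 = 0.3516, 167/434 = 0.3848.
Each SE is √(p̂(1−p̂)/n): √(0.3516·0.6484/910) = 0.01583 and √(0.3848·0.6152/434) = 0.02336.
SE(p̂₁ − p̂₂) = √(SE₁² + SE₂²) = √(0.0002505889 + 0.0005456896) = 0.02822, since the two samples are independent.
At 95% confidence z* = 1.960; margin = 1.960 × 0.02822 = 0.05531.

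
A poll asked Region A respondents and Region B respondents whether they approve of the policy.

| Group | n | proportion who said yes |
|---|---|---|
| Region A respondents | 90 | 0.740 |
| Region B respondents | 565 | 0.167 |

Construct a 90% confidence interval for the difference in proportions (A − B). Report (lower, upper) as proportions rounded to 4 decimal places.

The two standard errors are √(0.7400×0.2600/90) = 0.04624 and √(0.1670×0.8330/565) = 0.01569.
Because the samples are independent, SE_diff = √(0.04624² + 0.01569²) = 0.04883.
Using z* = 1.645 for 90%, ME = 1.645 × 0.04883 = 0.08033.
p̂₁ − p̂₂ = 0.5730; interval 0.5730 ± 0.08033 gives (0.4927, 0.6533).

(0.4927, 0.6533)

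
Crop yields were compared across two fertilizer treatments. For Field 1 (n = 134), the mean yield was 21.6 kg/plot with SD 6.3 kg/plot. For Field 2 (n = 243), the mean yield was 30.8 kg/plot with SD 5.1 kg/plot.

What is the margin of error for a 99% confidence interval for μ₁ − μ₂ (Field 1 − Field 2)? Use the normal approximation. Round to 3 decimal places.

Per-group SEs: s₁/√n₁ = 6.3/√134 = 0.5442, s₂/√n₂ = 5.1/√243 = 0.3272.
Unpooled SE of the difference: √(0.29615364 + 0.10705984) = 0.6350.
Margin of error = z* · SE = 2.576 × 0.6350 = 1.6358.

1.636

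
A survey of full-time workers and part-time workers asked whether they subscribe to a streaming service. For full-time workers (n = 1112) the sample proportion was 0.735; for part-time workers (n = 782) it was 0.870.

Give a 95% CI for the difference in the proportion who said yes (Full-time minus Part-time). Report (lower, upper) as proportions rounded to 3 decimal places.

(-0.170, -0.100)

The two standard errors are √(0.7350×0.2650/1112) = 0.01323 and √(0.8700×0.1300/782) = 0.01203.
Because the samples are independent, SE_diff = √(0.01323² + 0.01203²) = 0.01788.
Using z* = 1.960 for 95%, ME = 1.960 × 0.01788 = 0.03504.
p̂₁ − p̂₂ = -0.1350; interval -0.1350 ± 0.03504 gives (-0.170, -0.100).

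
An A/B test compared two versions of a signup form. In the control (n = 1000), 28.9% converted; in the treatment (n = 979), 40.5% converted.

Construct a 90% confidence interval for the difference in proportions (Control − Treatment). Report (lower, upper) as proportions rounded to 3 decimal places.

(-0.151, -0.081)

Each SE is √(p̂(1−p̂)/n): √(0.2890·0.7110/1000) = 0.01433 and √(0.4050·0.5950/979) = 0.01569.
SE(p̂₁ − p̂₂) = √(SE₁² + SE₂²) = √(0.0002053489 + 0.0002461761) = 0.02125, since the two samples are independent.
At 90% confidence z* = 1.645; margin = 1.645 × 0.02125 = 0.03496.
The difference is 0.2890 − 0.4050 = -0.1160, so the interval is -0.1160 ± 0.03496 = (-0.151, -0.081).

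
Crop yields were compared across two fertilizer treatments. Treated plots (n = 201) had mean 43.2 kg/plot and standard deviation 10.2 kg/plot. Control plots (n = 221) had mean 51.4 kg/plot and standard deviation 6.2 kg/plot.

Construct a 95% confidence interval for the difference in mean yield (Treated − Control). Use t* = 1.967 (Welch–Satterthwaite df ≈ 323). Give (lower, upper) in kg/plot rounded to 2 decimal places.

Per-group SEs: s₁/√n₁ = 10.2/√201 = 0.7195, s₂/√n₂ = 6.2/√221 = 0.4171.
Unpooled SE of the difference: √(0.51768025 + 0.17397241) = 0.8317.
Margin of error = t* · SE = 1.967 × 0.8317 = 1.6360.
x̄₁ − x̄₂ = 43.2 − 51.4 = -8.2000.
CI: -8.2000 ± 1.6360 = (-9.84, -6.56).

(-9.84, -6.56)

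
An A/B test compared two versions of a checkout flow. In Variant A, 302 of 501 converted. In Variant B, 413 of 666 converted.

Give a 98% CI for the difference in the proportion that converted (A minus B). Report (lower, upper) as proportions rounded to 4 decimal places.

p̂₁ = 302/501 = 0.6028 and p̂₂ = 413/666 = 0.6201.
SE₁ = √(p̂₁(1−p̂₁)/n₁) = √(0.6028·0.3972/501) = 0.02186; SE₂ = √(0.6201·0.3799/666) = 0.01881.
Independent samples: SE of the difference = √(SE₁² + SE₂²) = √(0.0004778596 + 0.0003538161) = 0.02884.
z* for 98% confidence is 2.326, so the margin of error is 2.326 × 0.02884 = 0.06708.
Point estimate p̂₁ − p̂₂ = 0.6028 − 0.6201 = -0.0173.
-0.0173 ± 0.06708 → (-0.0844, 0.0498).

(-0.0844, 0.0498)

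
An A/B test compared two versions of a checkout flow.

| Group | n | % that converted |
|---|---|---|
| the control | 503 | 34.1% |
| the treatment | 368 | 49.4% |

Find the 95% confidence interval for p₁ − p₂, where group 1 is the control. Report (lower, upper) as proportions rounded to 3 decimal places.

(-0.219, -0.087)

Each SE is √(p̂(1−p̂)/n): √(0.3410·0.6590/503) = 0.02114 and √(0.4940·0.5060/368) = 0.02606.
SE(p̂₁ − p̂₂) = √(SE₁² + SE₂²) = √(0.0004468996 + 0.0006791236) = 0.03356, since the two samples are independent.
At 95% confidence z* = 1.960; margin = 1.960 × 0.03356 = 0.06578.
The difference is 0.3410 − 0.4940 = -0.1530, so the interval is -0.1530 ± 0.06578 = (-0.219, -0.087).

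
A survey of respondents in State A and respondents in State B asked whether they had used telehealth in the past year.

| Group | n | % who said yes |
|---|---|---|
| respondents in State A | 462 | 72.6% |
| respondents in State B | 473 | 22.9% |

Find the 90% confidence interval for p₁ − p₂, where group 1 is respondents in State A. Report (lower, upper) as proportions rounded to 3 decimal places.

SE₁ = √(p̂₁(1−p̂₁)/n₁) = √(0.7260·0.2740/462) = 0.02075; SE₂ = √(0.2290·0.7710/473) = 0.01932.
Independent samples: SE of the difference = √(SE₁² + SE₂²) = √(0.0004305625 + 0.0003732624) = 0.02835.
z* for 90% confidence is 1.645, so the margin of error is 1.645 × 0.02835 = 0.04664.
Point estimate p̂₁ − p̂₂ = 0.7260 − 0.2290 = 0.4970.
0.4970 ± 0.04664 → (0.450, 0.544).

(0.450, 0.544)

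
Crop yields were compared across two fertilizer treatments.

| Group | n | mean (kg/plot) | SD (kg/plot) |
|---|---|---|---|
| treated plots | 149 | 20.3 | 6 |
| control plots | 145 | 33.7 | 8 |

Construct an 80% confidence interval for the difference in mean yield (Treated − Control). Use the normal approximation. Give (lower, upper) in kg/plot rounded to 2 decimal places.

(-14.46, -12.34)

Per-group SEs: s₁/√n₁ = 6/√149 = 0.4915, s₂/√n₂ = 8/√145 = 0.6644.
Unpooled SE of the difference: √(0.24157225 + 0.44142736) = 0.8264.
Margin of error = z* · SE = 1.282 × 0.8264 = 1.0594.
x̄₁ − x̄₂ = 20.3 − 33.7 = -13.4000.
CI: -13.4000 ± 1.0594 = (-14.46, -12.34).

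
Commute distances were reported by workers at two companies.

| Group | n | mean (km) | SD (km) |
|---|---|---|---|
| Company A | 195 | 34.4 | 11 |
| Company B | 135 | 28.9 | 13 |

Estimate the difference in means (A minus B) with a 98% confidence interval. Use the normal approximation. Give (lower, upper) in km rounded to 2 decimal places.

(2.32, 8.68)

Per-group SEs: s₁/√n₁ = 11/√195 = 0.7877, s₂/√n₂ = 13/√135 = 1.1189.
Unpooled SE of the difference: √(0.62047129 + 1.25193721) = 1.3684.
Margin of error = z* · SE = 2.326 × 1.3684 = 3.1829.
x̄₁ − x̄₂ = 34.4 − 28.9 = 5.5000.
CI: 5.5000 ± 3.1829 = (2.32, 8.68).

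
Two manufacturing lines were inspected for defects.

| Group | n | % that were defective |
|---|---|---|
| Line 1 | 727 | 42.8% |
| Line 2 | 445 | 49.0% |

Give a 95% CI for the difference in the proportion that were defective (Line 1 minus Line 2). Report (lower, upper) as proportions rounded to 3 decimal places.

(-0.121, -0.003)

SE₁ = √(p̂₁(1−p̂₁)/n₁) = √(0.4280·0.5720/727) = 0.01835; SE₂ = √(0.4900·0.5100/445) = 0.02370.
Independent samples: SE of the difference = √(SE₁² + SE₂²) = √(0.0003367225 + 0.00056169) = 0.02997.
z* for 95% confidence is 1.960, so the margin of error is 1.960 × 0.02997 = 0.05874.
Point estimate p̂₁ − p̂₂ = 0.4280 − 0.4900 = -0.0620.
-0.0620 ± 0.05874 → (-0.121, -0.003).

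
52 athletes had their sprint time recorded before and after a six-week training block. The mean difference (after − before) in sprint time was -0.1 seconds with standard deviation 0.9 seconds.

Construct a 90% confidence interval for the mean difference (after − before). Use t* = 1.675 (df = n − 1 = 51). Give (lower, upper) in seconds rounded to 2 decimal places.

This is a matched-pairs design, so SE = s_d/√n = 0.9/√52 = 0.1248.
Margin = 1.675 × 0.1248 = 0.2090; the interval is -0.1 ± 0.2090 = (-0.31, 0.11).

(-0.31, 0.11)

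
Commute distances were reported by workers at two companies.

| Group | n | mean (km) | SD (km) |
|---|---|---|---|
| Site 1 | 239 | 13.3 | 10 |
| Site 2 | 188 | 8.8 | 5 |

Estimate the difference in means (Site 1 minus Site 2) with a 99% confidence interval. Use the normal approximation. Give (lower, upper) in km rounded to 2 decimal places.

Per-group SEs: s₁/√n₁ = 10/√239 = 0.6468, s₂/√n₂ = 5/√188 = 0.3647.
Unpooled SE of the difference: √(0.41835024 + 0.13300609) = 0.7425.
Margin of error = z* · SE = 2.576 × 0.7425 = 1.9127.
x̄₁ − x̄₂ = 13.3 − 8.8 = 4.5000.
CI: 4.5000 ± 1.9127 = (2.59, 6.41).

(2.59, 6.41)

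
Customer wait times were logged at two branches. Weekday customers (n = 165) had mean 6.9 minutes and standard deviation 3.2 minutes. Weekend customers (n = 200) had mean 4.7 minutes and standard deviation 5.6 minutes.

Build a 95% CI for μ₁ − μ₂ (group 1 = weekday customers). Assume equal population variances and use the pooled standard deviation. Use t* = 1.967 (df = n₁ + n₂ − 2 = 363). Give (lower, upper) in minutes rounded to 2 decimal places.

Pooled variance s_p² = [164·3.2² + 199·5.6²] / (165+200−2) = 21.8182, so s_p = 4.6710.
SE_diff = s_p·√(1/n₁ + 1/n₂) = 4.6710·√(1/165 + 1/200) = 0.4912.
t* = 1.967; margin = 1.967 × 0.4912 = 0.9662.
Difference = 6.9 − 4.7 = 2.2000.
2.2000 ± 0.9662 → (1.23, 3.17).

(1.23, 3.17)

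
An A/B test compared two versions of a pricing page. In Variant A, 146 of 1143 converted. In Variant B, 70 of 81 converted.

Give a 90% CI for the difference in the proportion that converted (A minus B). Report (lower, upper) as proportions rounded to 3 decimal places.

(-0.801, -0.672)

First, p̂₁ = 146/1143 = 0.1277; p̂₂ = 70/81 = 0.8642.
The two standard errors are √(0.1277×0.8723/1143) = 0.00987 and √(0.8642×0.1358/81) = 0.03806.
Because the samples are independent, SE_diff = √(0.00987² + 0.03806²) = 0.03932.
Using z* = 1.645 for 90%, ME = 1.645 × 0.03932 = 0.06468.
p̂₁ − p̂₂ = -0.7365; interval -0.7365 ± 0.06468 gives (-0.801, -0.672).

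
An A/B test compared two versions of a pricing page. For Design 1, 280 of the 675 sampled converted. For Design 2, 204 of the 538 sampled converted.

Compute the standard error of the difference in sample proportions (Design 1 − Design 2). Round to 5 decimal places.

p̂₁ = 280/675 = 0.4148 and p̂₂ = 204/538 = 0.3792.
SE₁ = √(p̂₁(1−p̂₁)/n₁) = √(0.4148·0.5852/675) = 0.01896; SE₂ = √(0.3792·0.6208/538) = 0.02092.
Independent samples: SE of the difference = √(SE₁² + SE₂²) = √(0.0003594816 + 0.0004376464) = 0.02823.

0.02823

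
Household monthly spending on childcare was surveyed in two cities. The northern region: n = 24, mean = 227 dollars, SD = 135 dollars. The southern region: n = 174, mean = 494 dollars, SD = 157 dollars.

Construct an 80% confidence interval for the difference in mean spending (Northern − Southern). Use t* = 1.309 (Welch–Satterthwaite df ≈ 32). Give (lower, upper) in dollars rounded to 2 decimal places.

SE₁ = s₁/√n₁ = 135/√24 = 27.5568; SE₂ = 157/√174 = 11.9021.
Independent samples, unequal variances: SE_diff = √(SE₁² + SE₂²) = √(759.37722624 + 141.65998441) = 30.0173.
t* = 1.309, so margin of error = 1.309 × 30.0173 = 39.2926.
Difference in means = 227 − 494 = -267.0000.
-267.0000 ± 39.2926 → (-306.29, -227.71).

(-306.29, -227.71)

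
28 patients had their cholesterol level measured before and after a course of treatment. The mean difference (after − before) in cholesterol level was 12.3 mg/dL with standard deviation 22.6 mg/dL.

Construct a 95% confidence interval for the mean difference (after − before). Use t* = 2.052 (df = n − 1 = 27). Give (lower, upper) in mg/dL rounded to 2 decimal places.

This is a matched-pairs design, so SE = s_d/√n = 22.6/√28 = 4.2710.
Margin = 2.052 × 4.2710 = 8.7641; the interval is 12.3 ± 8.7641 = (3.54, 21.06).

(3.54, 21.06)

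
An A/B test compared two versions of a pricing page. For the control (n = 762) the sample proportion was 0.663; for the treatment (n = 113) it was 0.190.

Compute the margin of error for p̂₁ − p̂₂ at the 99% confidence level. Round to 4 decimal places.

The two standard errors are √(0.6630×0.3370/762) = 0.01712 and √(0.1900×0.8100/113) = 0.03690.
Because the samples are independent, SE_diff = √(0.01712² + 0.03690²) = 0.04068.
Using z* = 2.576 for 99%, ME = 2.576 × 0.04068 = 0.10479.

0.1048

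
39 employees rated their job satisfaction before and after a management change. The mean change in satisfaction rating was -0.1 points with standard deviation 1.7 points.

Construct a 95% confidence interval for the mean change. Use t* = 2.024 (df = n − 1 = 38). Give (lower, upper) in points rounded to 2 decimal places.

(-0.65, 0.45)

This is a matched-pairs design, so SE = s_d/√n = 1.7/√39 = 0.2722.
Margin = 2.024 × 0.2722 = 0.5509; the interval is -0.1 ± 0.5509 = (-0.65, 0.45).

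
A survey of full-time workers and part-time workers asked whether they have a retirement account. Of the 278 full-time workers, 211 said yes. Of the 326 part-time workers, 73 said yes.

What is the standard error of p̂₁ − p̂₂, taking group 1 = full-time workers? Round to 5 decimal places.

0.03451

Sample proportions: 211/278 = 0.7590, 73/326 = 0.2239.
Each SE is √(p̂(1−p̂)/n): √(0.7590·0.2410/278) = 0.02565 and √(0.2239·0.7761/326) = 0.02309.
SE(p̂₁ − p̂₂) = √(SE₁² + SE₂²) = √(0.0006579225 + 0.0005331481) = 0.03451, since the two samples are independent.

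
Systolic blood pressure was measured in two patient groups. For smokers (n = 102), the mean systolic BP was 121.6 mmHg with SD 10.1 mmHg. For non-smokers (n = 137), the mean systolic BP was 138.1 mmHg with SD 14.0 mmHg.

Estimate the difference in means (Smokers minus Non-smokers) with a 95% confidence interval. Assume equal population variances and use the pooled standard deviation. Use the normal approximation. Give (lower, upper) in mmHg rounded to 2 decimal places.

(-19.70, -13.30)

Pooled variance s_p² = [101·10.1² + 136·14.0²] / (102+137−2) = 155.9452, so s_p = 12.4878.
SE_diff = s_p·√(1/n₁ + 1/n₂) = 12.4878·√(1/102 + 1/137) = 1.6331.
z* = 1.960; margin = 1.960 × 1.6331 = 3.2009.
Difference = 121.6 − 138.1 = -16.5000.
-16.5000 ± 3.2009 → (-19.70, -13.30).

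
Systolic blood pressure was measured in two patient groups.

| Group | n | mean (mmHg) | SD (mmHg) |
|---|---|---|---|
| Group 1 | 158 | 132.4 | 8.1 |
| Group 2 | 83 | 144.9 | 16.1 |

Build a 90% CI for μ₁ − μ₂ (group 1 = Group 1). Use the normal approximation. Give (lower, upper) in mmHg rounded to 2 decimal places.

Per-group SEs: s₁/√n₁ = 8.1/√158 = 0.6444, s₂/√n₂ = 16.1/√83 = 1.7672.
Unpooled SE of the difference: √(0.41525136 + 3.12299584) = 1.8810.
Margin of error = z* · SE = 1.645 × 1.8810 = 3.0942.
x̄₁ − x̄₂ = 132.4 − 144.9 = -12.5000.
CI: -12.5000 ± 3.0942 = (-15.59, -9.41).

(-15.59, -9.41)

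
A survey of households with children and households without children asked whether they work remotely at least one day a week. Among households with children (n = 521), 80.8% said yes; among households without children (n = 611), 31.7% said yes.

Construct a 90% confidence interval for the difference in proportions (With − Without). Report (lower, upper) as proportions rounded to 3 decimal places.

(0.449, 0.533)

The two standard errors are √(0.8080×0.1920/521) = 0.01726 and √(0.3170×0.6830/611) = 0.01882.
Because the samples are independent, SE_diff = √(0.01726² + 0.01882²) = 0.02554.
Using z* = 1.645 for 90%, ME = 1.645 × 0.02554 = 0.04201.
p̂₁ − p̂₂ = 0.4910; interval 0.4910 ± 0.04201 gives (0.449, 0.533).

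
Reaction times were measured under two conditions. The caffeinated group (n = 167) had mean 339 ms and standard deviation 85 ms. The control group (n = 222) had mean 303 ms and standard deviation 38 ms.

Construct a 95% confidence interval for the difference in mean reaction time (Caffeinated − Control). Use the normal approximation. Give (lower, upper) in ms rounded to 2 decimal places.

Standard errors of each mean: 85/√167 = 6.5775 and 38/√222 = 2.5504.
SE(x̄₁ − x̄₂) = √(6.5775² + 2.5504²) = 7.0546 for independent samples with unequal variances.
With z* = 1.960, the margin is 1.960 × 7.0546 = 13.8270.
x̄₁ − x̄₂ = 339 − 303 = 36.0000; the interval is 36.0000 ± 13.8270 = (22.17, 49.83).

(22.17, 49.83)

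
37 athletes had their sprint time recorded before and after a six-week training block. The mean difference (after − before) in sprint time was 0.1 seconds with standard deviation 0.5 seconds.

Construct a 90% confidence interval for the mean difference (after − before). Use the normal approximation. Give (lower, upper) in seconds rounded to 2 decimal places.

Paired design: SE = s_d/√n = 0.5/√37 = 0.0822.
z* = 1.645; margin of error = 1.645 × 0.0822 = 0.1352.
0.1 ± 0.1352 → (-0.04, 0.24).

(-0.04, 0.24)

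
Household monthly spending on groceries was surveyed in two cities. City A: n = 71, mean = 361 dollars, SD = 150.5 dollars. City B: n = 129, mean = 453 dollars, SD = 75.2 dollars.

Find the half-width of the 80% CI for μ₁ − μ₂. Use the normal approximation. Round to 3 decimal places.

Standard errors of each mean: 150.5/√71 = 17.8611 and 75.2/√129 = 6.6210.
SE(x̄₁ − x̄₂) = √(17.8611² + 6.6210²) = 19.0488 for independent samples with unequal variances.
With z* = 1.282, the margin is 1.282 × 19.0488 = 24.4206.

24.421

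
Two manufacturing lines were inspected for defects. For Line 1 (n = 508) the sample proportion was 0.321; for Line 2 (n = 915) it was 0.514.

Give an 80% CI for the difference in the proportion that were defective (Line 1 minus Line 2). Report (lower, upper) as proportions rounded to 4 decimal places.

SE₁ = √(p̂₁(1−p̂₁)/n₁) = √(0.3210·0.6790/508) = 0.02071; SE₂ = √(0.5140·0.4860/915) = 0.01652.
Independent samples: SE of the difference = √(SE₁² + SE₂²) = √(0.0004289041 + 0.0002729104) = 0.02649.
z* for 80% confidence is 1.282, so the margin of error is 1.282 × 0.02649 = 0.03396.
Point estimate p̂₁ − p̂₂ = 0.3210 − 0.5140 = -0.1930.
-0.1930 ± 0.03396 → (-0.2270, -0.1590).

(-0.2270, -0.1590)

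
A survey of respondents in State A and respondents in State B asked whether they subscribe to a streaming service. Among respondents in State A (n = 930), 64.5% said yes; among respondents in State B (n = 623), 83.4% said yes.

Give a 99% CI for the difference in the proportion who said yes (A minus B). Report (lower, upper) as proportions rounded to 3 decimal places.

(-0.245, -0.133)

SE₁ = √(p̂₁(1−p̂₁)/n₁) = √(0.6450·0.3550/930) = 0.01569; SE₂ = √(0.8340·0.1660/623) = 0.01491.
Independent samples: SE of the difference = √(SE₁² + SE₂²) = √(0.0002461761 + 0.0002223081) = 0.02164.
z* for 99% confidence is 2.576, so the margin of error is 2.576 × 0.02164 = 0.05574.
Point estimate p̂₁ − p̂₂ = 0.6450 − 0.8340 = -0.1890.
-0.1890 ± 0.05574 → (-0.245, -0.133).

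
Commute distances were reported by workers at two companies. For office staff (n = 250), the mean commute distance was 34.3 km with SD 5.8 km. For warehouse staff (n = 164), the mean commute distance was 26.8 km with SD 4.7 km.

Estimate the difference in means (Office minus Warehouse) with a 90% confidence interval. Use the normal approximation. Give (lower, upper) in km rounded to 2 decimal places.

SE₁ = s₁/√n₁ = 5.8/√250 = 0.3668; SE₂ = 4.7/√164 = 0.3670.
Independent samples, unequal variances: SE_diff = √(SE₁² + SE₂²) = √(0.13454224 + 0.134689) = 0.5189.
z* = 1.645, so margin of error = 1.645 × 0.5189 = 0.8536.
Difference in means = 34.3 − 26.8 = 7.5000.
7.5000 ± 0.8536 → (6.65, 8.35).

(6.65, 8.35)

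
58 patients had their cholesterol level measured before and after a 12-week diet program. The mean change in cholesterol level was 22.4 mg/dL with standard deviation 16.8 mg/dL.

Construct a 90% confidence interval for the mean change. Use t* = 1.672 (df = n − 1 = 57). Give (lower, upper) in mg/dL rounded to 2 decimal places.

Paired design: SE = s_d/√n = 16.8/√58 = 2.2059.
t* = 1.672; margin of error = 1.672 × 2.2059 = 3.6883.
22.4 ± 3.6883 → (18.71, 26.09).

(18.71, 26.09)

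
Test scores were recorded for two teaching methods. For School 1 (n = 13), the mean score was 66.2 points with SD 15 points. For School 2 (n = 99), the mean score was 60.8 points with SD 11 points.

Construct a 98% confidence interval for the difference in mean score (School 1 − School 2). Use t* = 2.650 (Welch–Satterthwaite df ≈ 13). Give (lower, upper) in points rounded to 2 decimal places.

Standard errors of each mean: 15/√13 = 4.1603 and 11/√99 = 1.1055.
SE(x̄₁ − x̄₂) = √(4.1603² + 1.1055²) = 4.3047 for independent samples with unequal variances.
With t* = 2.650, the margin is 2.650 × 4.3047 = 11.4075.
x̄₁ − x̄₂ = 66.2 − 60.8 = 5.4000; the interval is 5.4000 ± 11.4075 = (-6.01, 16.81).

(-6.01, 16.81)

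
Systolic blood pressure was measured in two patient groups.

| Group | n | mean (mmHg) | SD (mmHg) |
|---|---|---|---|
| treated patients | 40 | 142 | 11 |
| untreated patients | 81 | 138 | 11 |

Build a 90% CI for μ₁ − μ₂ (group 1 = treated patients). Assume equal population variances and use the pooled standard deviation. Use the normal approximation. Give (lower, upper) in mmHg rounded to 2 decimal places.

(0.50, 7.50)

s_p = √[((n₁−1)s₁² + (n₂−1)s₂²)/(n₁+n₂−2)] = √[(39·11² + 80·11²)/119] = 11.0000.
SE = 11.0000·√(1/40 + 1/81) = 2.1258.
With z* = 1.645, margin = 1.645 × 2.1258 = 3.4969.
x̄₁ − x̄₂ = 142 − 138 = 4.0000; interval 4.0000 ± 3.4969 = (0.50, 7.50).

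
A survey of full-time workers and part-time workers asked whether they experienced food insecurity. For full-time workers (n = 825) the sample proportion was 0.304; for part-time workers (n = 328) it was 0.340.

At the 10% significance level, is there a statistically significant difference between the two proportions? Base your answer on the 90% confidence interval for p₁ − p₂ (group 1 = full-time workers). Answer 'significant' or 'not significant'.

Each SE is √(p̂(1−p̂)/n): √(0.3040·0.6960/825) = 0.01601 and √(0.3400·0.6600/328) = 0.02616.
SE(p̂₁ − p̂₂) = √(SE₁² + SE₂²) = √(0.0002563201 + 0.0006843456) = 0.03067, since the two samples are independent.
At 90% confidence z* = 1.645; margin = 1.645 × 0.03067 = 0.05045.
The difference is 0.3040 − 0.3400 = -0.0360, so the interval is -0.0360 ± 0.05045 = (-0.08645, 0.01445).
The interval (-0.08645, 0.01445) contains 0, so the difference is not significant.

not significant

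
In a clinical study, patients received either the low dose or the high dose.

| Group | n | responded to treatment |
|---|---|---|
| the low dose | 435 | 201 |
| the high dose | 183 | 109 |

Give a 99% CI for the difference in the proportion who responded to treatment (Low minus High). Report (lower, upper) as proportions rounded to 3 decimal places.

(-0.245, -0.022)

p̂₁ = 201/435 = 0.4621 and p̂₂ = 109/183 = 0.5956.
SE₁ = √(p̂₁(1−p̂₁)/n₁) = √(0.4621·0.5379/435) = 0.02390; SE₂ = √(0.5956·0.4044/183) = 0.03628.
Independent samples: SE of the difference = √(SE₁² + SE₂²) = √(0.00057121 + 0.0013162384) = 0.04344.
z* for 99% confidence is 2.576, so the margin of error is 2.576 × 0.04344 = 0.11190.
Point estimate p̂₁ − p̂₂ = 0.4621 − 0.5956 = -0.1335.
-0.1335 ± 0.11190 → (-0.245, -0.022).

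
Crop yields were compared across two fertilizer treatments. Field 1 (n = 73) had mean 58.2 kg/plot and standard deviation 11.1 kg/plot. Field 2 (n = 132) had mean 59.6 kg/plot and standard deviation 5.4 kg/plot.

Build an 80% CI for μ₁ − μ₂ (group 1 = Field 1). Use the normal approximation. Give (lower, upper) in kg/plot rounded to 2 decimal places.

(-3.17, 0.37)

SE₁ = s₁/√n₁ = 11.1/√73 = 1.2992; SE₂ = 5.4/√132 = 0.4700.
Independent samples, unequal variances: SE_diff = √(SE₁² + SE₂²) = √(1.68792064 + 0.2209) = 1.3816.
z* = 1.282, so margin of error = 1.282 × 1.3816 = 1.7712.
Difference in means = 58.2 − 59.6 = -1.4000.
-1.4000 ± 1.7712 → (-3.17, 0.37).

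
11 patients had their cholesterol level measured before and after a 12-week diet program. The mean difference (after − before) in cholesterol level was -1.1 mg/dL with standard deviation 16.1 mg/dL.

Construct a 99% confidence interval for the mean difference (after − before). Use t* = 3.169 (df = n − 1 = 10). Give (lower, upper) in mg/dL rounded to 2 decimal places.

(-16.48, 14.28)

This is a matched-pairs design, so SE = s_d/√n = 16.1/√11 = 4.8543.
Margin = 3.169 × 4.8543 = 15.3833; the interval is -1.1 ± 15.3833 = (-16.48, 14.28).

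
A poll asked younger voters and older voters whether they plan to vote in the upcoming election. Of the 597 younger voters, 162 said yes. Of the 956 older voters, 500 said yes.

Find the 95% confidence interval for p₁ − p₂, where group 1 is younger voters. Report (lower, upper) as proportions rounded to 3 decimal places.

(-0.299, -0.204)

p̂₁ = 162/597 = 0.2714 and p̂₂ = 500/956 = 0.5230.
SE₁ = √(p̂₁(1−p̂₁)/n₁) = √(0.2714·0.7286/597) = 0.01820; SE₂ = √(0.5230·0.4770/956) = 0.01615.
Independent samples: SE of the difference = √(SE₁² + SE₂²) = √(0.00033124 + 0.0002608225) = 0.02433.
z* for 95% confidence is 1.960, so the margin of error is 1.960 × 0.02433 = 0.04769.
Point estimate p̂₁ − p̂₂ = 0.2714 − 0.5230 = -0.2516.
-0.2516 ± 0.04769 → (-0.299, -0.204).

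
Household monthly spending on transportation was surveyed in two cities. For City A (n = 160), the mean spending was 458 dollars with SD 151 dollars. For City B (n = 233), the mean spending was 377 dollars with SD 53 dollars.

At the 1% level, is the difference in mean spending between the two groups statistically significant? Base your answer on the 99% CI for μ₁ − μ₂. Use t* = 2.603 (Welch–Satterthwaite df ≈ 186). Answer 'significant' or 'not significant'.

significant

Standard errors of each mean: 151/√160 = 11.9376 and 53/√233 = 3.4721.
SE(x̄₁ − x̄₂) = √(11.9376² + 3.4721²) = 12.4323 for independent samples with unequal variances.
With t* = 2.603, the margin is 2.603 × 12.4323 = 32.3613.
x̄₁ − x̄₂ = 458 − 377 = 81.0000; the interval is 81.0000 ± 32.3613 = (48.6387, 113.3613).
The interval (48.6387, 113.3613) does not contain 0, so the difference is significant.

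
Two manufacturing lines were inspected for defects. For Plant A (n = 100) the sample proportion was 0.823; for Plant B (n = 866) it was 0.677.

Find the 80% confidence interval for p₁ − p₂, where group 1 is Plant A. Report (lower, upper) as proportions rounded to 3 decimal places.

(0.093, 0.199)

Each SE is √(p̂(1−p̂)/n): √(0.8230·0.1770/100) = 0.03817 and √(0.6770·0.3230/866) = 0.01589.
SE(p̂₁ − p̂₂) = √(SE₁² + SE₂²) = √(0.0014569489 + 0.0002524921) = 0.04135, since the two samples are independent.
At 80% confidence z* = 1.282; margin = 1.282 × 0.04135 = 0.05301.
The difference is 0.8230 − 0.6770 = 0.1460, so the interval is 0.1460 ± 0.05301 = (0.093, 0.199).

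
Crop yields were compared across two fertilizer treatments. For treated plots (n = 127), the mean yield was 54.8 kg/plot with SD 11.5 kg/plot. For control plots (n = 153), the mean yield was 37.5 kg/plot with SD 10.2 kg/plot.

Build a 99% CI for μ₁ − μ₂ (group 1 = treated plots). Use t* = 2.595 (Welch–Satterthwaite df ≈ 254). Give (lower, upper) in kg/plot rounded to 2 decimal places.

Standard errors of each mean: 11.5/√127 = 1.0205 and 10.2/√153 = 0.8246.
SE(x̄₁ − x̄₂) = √(1.0205² + 0.8246²) = 1.3120 for independent samples with unequal variances.
With t* = 2.595, the margin is 2.595 × 1.3120 = 3.4046.
x̄₁ − x̄₂ = 54.8 − 37.5 = 17.3000; the interval is 17.3000 ± 3.4046 = (13.90, 20.70).

(13.90, 20.70)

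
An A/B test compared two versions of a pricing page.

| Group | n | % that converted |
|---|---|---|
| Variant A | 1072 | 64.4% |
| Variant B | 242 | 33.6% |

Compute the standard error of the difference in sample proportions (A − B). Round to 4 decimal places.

0.0337

SE₁ = √(p̂₁(1−p̂₁)/n₁) = √(0.6440·0.3560/1072) = 0.01462; SE₂ = √(0.3360·0.6640/242) = 0.03036.
Independent samples: SE of the difference = √(SE₁² + SE₂²) = √(0.0002137444 + 0.0009217296) = 0.03370.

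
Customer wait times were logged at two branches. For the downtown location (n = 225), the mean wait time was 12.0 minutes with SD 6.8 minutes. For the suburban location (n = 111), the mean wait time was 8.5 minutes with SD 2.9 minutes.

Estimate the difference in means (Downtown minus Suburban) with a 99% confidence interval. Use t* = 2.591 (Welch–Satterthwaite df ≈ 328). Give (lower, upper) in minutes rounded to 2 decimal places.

(2.13, 4.87)

SE₁ = s₁/√n₁ = 6.8/√225 = 0.4533; SE₂ = 2.9/√111 = 0.2753.
Independent samples, unequal variances: SE_diff = √(SE₁² + SE₂²) = √(0.20548089 + 0.07579009) = 0.5303.
t* = 2.591, so margin of error = 2.591 × 0.5303 = 1.3740.
Difference in means = 12.0 − 8.5 = 3.5000.
3.5000 ± 1.3740 → (2.13, 4.87).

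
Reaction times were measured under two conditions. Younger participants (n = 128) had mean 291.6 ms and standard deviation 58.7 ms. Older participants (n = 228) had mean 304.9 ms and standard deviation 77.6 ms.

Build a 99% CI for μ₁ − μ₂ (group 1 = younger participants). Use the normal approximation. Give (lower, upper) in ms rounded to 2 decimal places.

(-32.11, 5.51)

Per-group SEs: s₁/√n₁ = 58.7/√128 = 5.1884, s₂/√n₂ = 77.6/√228 = 5.1392.
Unpooled SE of the difference: √(26.91949456 + 26.41137664) = 7.3028.
Margin of error = z* · SE = 2.576 × 7.3028 = 18.8120.
x̄₁ − x̄₂ = 291.6 − 304.9 = -13.3000.
CI: -13.3000 ± 18.8120 = (-32.11, 5.51).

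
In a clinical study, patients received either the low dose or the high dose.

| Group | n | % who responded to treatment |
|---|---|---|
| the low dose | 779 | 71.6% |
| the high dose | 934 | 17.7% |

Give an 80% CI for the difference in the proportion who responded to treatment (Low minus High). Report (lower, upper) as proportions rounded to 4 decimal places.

Each SE is √(p̂(1−p̂)/n): √(0.7160·0.2840/779) = 0.01616 and √(0.1770·0.8230/934) = 0.01249.
SE(p̂₁ − p̂₂) = √(SE₁² + SE₂²) = √(0.0002611456 + 0.0001560001) = 0.02042, since the two samples are independent.
At 80% confidence z* = 1.282; margin = 1.282 × 0.02042 = 0.02618.
The difference is 0.7160 − 0.1770 = 0.5390, so the interval is 0.5390 ± 0.02618 = (0.5128, 0.5652).

(0.5128, 0.5652)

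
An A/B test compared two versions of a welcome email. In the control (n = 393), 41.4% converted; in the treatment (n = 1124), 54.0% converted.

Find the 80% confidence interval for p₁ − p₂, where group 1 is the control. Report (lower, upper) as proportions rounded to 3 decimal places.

SE₁ = √(p̂₁(1−p̂₁)/n₁) = √(0.4140·0.5860/393) = 0.02485; SE₂ = √(0.5400·0.4600/1124) = 0.01487.
Independent samples: SE of the difference = √(SE₁² + SE₂²) = √(0.0006175225 + 0.0002211169) = 0.02896.
z* for 80% confidence is 1.282, so the margin of error is 1.282 × 0.02896 = 0.03713.
Point estimate p̂₁ − p̂₂ = 0.4140 − 0.5400 = -0.1260.
-0.1260 ± 0.03713 → (-0.163, -0.089).

(-0.163, -0.089)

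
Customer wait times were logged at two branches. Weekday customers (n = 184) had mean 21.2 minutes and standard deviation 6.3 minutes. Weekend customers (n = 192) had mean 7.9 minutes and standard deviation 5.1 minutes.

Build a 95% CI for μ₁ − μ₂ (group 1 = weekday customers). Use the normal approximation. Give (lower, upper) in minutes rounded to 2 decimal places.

Per-group SEs: s₁/√n₁ = 6.3/√184 = 0.4644, s₂/√n₂ = 5.1/√192 = 0.3681.
Unpooled SE of the difference: √(0.21566736 + 0.13549761) = 0.5926.
Margin of error = z* · SE = 1.960 × 0.5926 = 1.1615.
x̄₁ − x̄₂ = 21.2 − 7.9 = 13.3000.
CI: 13.3000 ± 1.1615 = (12.14, 14.46).

(12.14, 14.46)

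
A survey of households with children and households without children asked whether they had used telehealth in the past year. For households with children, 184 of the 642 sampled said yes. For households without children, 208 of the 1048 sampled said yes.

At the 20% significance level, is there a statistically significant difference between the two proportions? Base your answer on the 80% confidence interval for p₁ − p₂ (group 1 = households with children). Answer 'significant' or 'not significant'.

First, p̂₁ = 184/642 = 0.2866; p̂₂ = 208/1048 = 0.1985.
The two standard errors are √(0.2866×0.7134/642) = 0.01785 and √(0.1985×0.8015/1048) = 0.01232.
Because the samples are independent, SE_diff = √(0.01785² + 0.01232²) = 0.02169.
Using z* = 1.282 for 80%, ME = 1.282 × 0.02169 = 0.02781.
p̂₁ − p̂₂ = 0.0881; interval 0.0881 ± 0.02781 gives (0.06029, 0.11591).
The interval (0.06029, 0.11591) does not contain 0, so the difference is significant.

significant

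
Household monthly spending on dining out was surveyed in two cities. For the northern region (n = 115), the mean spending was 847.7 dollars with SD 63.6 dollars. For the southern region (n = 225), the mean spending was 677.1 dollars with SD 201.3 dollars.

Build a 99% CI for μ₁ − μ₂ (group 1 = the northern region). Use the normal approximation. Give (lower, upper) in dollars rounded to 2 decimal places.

SE₁ = s₁/√n₁ = 63.6/√115 = 5.9307; SE₂ = 201.3/√225 = 13.4200.
Independent samples, unequal variances: SE_diff = √(SE₁² + SE₂²) = √(35.17320249 + 180.0964) = 14.6721.
z* = 2.576, so margin of error = 2.576 × 14.6721 = 37.7953.
Difference in means = 847.7 − 677.1 = 170.6000.
170.6000 ± 37.7953 → (132.80, 208.40).

(132.80, 208.40)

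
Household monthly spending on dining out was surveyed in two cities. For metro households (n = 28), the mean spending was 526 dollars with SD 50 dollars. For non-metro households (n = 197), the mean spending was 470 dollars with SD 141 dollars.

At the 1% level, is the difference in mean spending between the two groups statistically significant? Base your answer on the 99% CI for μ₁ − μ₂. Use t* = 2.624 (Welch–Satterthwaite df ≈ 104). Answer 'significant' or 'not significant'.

significant

SE₁ = s₁/√n₁ = 50/√28 = 9.4491; SE₂ = 141/√197 = 10.0458.
Independent samples, unequal variances: SE_diff = √(SE₁² + SE₂²) = √(89.28549081 + 100.91809764) = 13.7914.
t* = 2.624, so margin of error = 2.624 × 13.7914 = 36.1886.
Difference in means = 526 − 470 = 56.0000.
56.0000 ± 36.1886 → (19.8114, 92.1886).
The interval (19.8114, 92.1886) does not contain 0, so the difference is significant.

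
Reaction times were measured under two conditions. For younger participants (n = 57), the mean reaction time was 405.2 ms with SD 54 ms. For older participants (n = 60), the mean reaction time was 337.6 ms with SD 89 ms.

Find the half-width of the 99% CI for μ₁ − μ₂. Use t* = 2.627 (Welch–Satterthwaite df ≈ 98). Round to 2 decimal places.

SE₁ = s₁/√n₁ = 54/√57 = 7.1525; SE₂ = 89/√60 = 11.4899.
Independent samples, unequal variances: SE_diff = √(SE₁² + SE₂²) = √(51.15825625 + 132.01780201) = 13.5343.
t* = 2.627, so margin of error = 2.627 × 13.5343 = 35.5546.

35.55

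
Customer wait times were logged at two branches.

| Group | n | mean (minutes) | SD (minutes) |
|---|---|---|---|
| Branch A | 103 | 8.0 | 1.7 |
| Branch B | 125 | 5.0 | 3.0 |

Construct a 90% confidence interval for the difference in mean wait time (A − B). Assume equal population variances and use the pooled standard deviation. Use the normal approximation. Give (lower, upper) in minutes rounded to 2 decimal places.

s_p = √[((n₁−1)s₁² + (n₂−1)s₂²)/(n₁+n₂−2)] = √[(102·1.7² + 124·3.0²)/226] = 2.4985.
SE = 2.4985·√(1/103 + 1/125) = 0.3325.
With z* = 1.645, margin = 1.645 × 0.3325 = 0.5470.
x̄₁ − x̄₂ = 8.0 − 5.0 = 3.0000; interval 3.0000 ± 0.5470 = (2.45, 3.55).

(2.45, 3.55)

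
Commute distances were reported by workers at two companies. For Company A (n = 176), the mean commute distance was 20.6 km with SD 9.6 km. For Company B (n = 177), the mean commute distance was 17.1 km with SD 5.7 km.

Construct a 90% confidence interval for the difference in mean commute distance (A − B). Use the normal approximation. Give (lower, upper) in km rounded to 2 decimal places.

(2.12, 4.88)

Standard errors of each mean: 9.6/√176 = 0.7236 and 5.7/√177 = 0.4284.
SE(x̄₁ − x̄₂) = √(0.7236² + 0.4284²) = 0.8409 for independent samples with unequal variances.
With z* = 1.645, the margin is 1.645 × 0.8409 = 1.3833.
x̄₁ − x̄₂ = 20.6 − 17.1 = 3.5000; the interval is 3.5000 ± 1.3833 = (2.12, 4.88).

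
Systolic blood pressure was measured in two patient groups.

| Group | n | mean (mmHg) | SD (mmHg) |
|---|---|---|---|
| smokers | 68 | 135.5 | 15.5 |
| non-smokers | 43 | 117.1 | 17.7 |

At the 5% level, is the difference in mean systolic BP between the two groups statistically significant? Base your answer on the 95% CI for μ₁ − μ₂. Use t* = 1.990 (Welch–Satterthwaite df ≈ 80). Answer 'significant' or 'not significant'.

significant

Per-group SEs: s₁/√n₁ = 15.5/√68 = 1.8797, s₂/√n₂ = 17.7/√43 = 2.6992.
Unpooled SE of the difference: √(3.53327209 + 7.28568064) = 3.2892.
Margin of error = t* · SE = 1.990 × 3.2892 = 6.5455.
x̄₁ − x̄₂ = 135.5 − 117.1 = 18.4000.
CI: 18.4000 ± 6.5455 = (11.8545, 24.9455).
The interval (11.8545, 24.9455) does not contain 0, so the difference is significant.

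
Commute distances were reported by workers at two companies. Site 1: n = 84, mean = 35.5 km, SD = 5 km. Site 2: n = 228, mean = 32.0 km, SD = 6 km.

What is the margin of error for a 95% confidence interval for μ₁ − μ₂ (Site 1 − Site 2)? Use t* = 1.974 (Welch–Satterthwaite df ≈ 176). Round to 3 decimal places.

SE₁ = s₁/√n₁ = 5/√84 = 0.5455; SE₂ = 6/√228 = 0.3974.
Independent samples, unequal variances: SE_diff = √(SE₁² + SE₂²) = √(0.29757025 + 0.15792676) = 0.6749.
t* = 1.974, so margin of error = 1.974 × 0.6749 = 1.3323.

1.332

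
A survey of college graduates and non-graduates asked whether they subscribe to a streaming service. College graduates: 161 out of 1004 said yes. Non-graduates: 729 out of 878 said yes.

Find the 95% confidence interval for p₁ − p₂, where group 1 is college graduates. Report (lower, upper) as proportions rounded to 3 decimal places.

(-0.704, -0.636)

First, p̂₁ = 161/1004 = 0.1604; p̂₂ = 729/878 = 0.8303.
The two standard errors are √(0.1604×0.8396/1004) = 0.01158 and √(0.8303×0.1697/878) = 0.01267.
Because the samples are independent, SE_diff = √(0.01158² + 0.01267²) = 0.01716.
Using z* = 1.960 for 95%, ME = 1.960 × 0.01716 = 0.03363.
p̂₁ − p̂₂ = -0.6699; interval -0.6699 ± 0.03363 gives (-0.704, -0.636).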